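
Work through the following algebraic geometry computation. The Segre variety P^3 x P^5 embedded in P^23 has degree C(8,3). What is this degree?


The degree of the Segre variety P^3 x P^5 is C(m+n, m).
= C(8, 3)
= 56

56


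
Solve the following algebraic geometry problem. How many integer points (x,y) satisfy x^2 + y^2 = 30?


Systematically check integer values of x where x^2 <= 30.
For each valid x, check if 30 - x^2 is a perfect square.
Total integer solutions found: 0

0


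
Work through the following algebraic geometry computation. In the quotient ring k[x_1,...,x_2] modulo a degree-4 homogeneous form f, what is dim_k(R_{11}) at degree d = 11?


For R = k[x_1,...,x_n]/(f) with f homogeneous of degree e:
The Hilbert series is (1 - t^e)/(1 - t)^n.
So h(d) = C(d+n-1, n-1) - C(d-e+n-1, n-1) for d >= e.
With n=2, e=4, d=11:
C(11+2-1, 2-1) = C(12, 1) = 12
C(11-4+2-1, 2-1) = C(8, 1) = 8
h(11) = 12 - 8 = 4

4


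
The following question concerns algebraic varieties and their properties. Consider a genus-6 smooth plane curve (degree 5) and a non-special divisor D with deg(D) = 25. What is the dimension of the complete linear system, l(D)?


First, compute the genus of a smooth plane curve of degree 5:
g = (d-1)(d-2)/2 = (5-1)(5-2)/2 = 6
For a non-special divisor D (i.e., h^1(D) = 0), Riemann-Roch gives:
l(D) = deg(D) - g + 1
Since deg(D) = 25 >= 2g - 1 = 11, D is non-special.
l(D) = 25 - 6 + 1 = 20

20


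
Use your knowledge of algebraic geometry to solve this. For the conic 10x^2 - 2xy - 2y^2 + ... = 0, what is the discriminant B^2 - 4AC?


The discriminant of a conic Ax^2 + Bxy + Cy^2 + ... = 0 is B^2 - 4AC.
B^2 = (-2)^2 = 4
4AC = 4*10*(-2) = -80
Discriminant = 4 + 80 = 84

84


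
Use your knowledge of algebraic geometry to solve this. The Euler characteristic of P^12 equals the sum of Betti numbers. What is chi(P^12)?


The complex projective space P^12 has one cell in each even real dimension 0, 2, ..., 24.
The cohomology groups are H^{2k}(P^12) = Z for k = 0,...,12, and 0 otherwise.
Euler characteristic = sum of Betti numbers = 1 per even-dimensional cohomology group.
chi(P^12) = 12 + 1 = 13

13


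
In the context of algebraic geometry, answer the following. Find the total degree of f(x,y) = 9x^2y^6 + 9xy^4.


Examine each term for its total degree (sum of exponents).
  Term '9x^2y^6' has total degree 2+6 = 8.
  Term '9xy^4' has total degree 1+4 = 5.
The maximum total degree among all terms is 8.

8


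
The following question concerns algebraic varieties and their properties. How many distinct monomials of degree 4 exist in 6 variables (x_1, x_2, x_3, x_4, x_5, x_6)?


The number of degree-4 monomials in 6 variables is C(d+n-1, n-1).
= C(4+6-1, 6-1) = C(9, 5)
= 126

126


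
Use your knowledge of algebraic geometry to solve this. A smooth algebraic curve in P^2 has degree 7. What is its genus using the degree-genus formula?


Using the genus formula for smooth plane curves:
g = (d-1)(d-2)/2
g = (7-1)(7-2)/2
g = 6*5/2
g = 30/2 = 15

15


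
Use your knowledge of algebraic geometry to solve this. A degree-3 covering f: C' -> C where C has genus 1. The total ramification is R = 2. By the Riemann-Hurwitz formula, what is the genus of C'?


Riemann-Hurwitz formula: 2g' - 2 = d(2g - 2) + R
Given: d = 3, g = 1, R = 2
2g' - 2 = 3*(2*1 - 2) + 2
2g' - 2 = 3*0 + 2
2g' - 2 = 0 + 2 = 2
2g' = 4
g' = 2

2


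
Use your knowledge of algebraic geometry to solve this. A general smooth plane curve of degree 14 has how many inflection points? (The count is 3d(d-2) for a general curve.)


For a general smooth plane curve C of degree d, the inflection points are
the intersection of C with its Hessian curve, which has degree 3(d-2).
By Bezout, the total intersection number is d * 3(d-2) = 14 * 36 = 504.
For a general curve every flex is ordinary, so each contributes
multiplicity 1 to C·Hess(C), and the number of distinct inflection
points is 3d(d-2).
Inflection points = 3*14*(14-2) = 3*14*12 = 504

504


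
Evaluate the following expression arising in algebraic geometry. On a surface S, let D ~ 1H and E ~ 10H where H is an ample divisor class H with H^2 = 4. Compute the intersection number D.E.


Using bilinearity of the intersection pairing on a surface S:
(aH).(bH) = ab * (H.H)
We have H^2 = 4.
D.E = (1H).(10H) = 1*10*4
= 10*4
= 40

40


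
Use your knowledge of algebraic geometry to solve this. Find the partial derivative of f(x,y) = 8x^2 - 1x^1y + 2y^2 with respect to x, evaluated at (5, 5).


df/dx = 2*8*x^1 + 1*(-1)*x^0*y
At (5,5): 2*8*5^1 + 1*(-1)*5^0*5
= 80 - 5
= 75

75


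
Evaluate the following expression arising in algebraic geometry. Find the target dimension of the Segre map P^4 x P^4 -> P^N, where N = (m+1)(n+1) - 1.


The Segre embedding maps P^m x P^n into P^N via
all products of coordinates from each factor.
N = (m+1)(n+1) - 1
N = (4+1)(4+1) - 1
N = 5*5 - 1
N = 25 - 1 = 24

24


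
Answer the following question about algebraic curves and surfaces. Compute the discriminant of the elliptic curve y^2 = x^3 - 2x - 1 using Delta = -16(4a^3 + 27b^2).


Compute each component:
4a^3 = 4*(-2)^3 = 4*(-8) = -32
27b^2 = 27*(-1)^2 = 27*1 = 27
4a^3 + 27b^2 = -32 + 27 = -5
Delta = -16*(-5) = 80

80


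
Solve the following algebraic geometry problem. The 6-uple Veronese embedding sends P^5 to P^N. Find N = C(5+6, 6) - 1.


The Veronese embedding v_d: P^n -> P^N maps each point to all
degree-d monomials in n+1 homogeneous coordinates.
N = C(n+d, d) - 1
N = C(5+6, 6) - 1
N = C(11, 6) - 1
C(11, 6) = 462
N = 462 - 1 = 461

461


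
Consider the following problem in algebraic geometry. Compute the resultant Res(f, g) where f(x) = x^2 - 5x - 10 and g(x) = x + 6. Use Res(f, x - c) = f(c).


For Res(f, x - c), we evaluate f at x = c.
f(-6) = (-6)^2 - 5*(-6) - 10
= 36 + 30 - 10
= 66 - 10 = 56
Res(f, g) = 56

56


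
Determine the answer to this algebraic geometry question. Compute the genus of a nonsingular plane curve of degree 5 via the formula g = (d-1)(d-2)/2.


Using the genus formula for smooth plane curves:
g = (d-1)(d-2)/2
g = (5-1)(5-2)/2
g = 4*3/2
g = 12/2 = 6

6


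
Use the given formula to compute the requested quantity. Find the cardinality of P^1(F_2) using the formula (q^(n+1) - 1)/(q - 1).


P^1(F_2) has (q^(n+1) - 1)/(q - 1) points.
= 2^1 + 2^0
= 2 + 1
= 3

3


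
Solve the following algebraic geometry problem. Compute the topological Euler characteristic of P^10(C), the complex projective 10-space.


The complex projective space P^10 has one cell in each even real dimension 0, 2, ..., 20.
The cohomology groups are H^{2k}(P^10) = Z for k = 0,...,10, and 0 otherwise.
Euler characteristic = sum of Betti numbers = 1 per even-dimensional cohomology group.
chi(P^10) = 10 + 1 = 11

11


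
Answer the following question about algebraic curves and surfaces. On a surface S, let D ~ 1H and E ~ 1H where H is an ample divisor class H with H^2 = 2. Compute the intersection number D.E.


Using bilinearity of the intersection pairing on a surface S:
(aH).(bH) = ab * (H.H)
We have H^2 = 2.
D.E = (1H).(1H) = 1*1*2
= 1*2
= 2

2


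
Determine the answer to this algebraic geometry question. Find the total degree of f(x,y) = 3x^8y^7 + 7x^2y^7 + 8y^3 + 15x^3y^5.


Examine each term for its total degree (sum of exponents).
  Term '3x^8y^7' has total degree 8+7 = 15.
  Term '7x^2y^7' has total degree 2+7 = 9.
  Term '8y^3' has total degree 0+3 = 3.
  Term '15x^3y^5' has total degree 3+5 = 8.
The maximum total degree among all terms is 15.

15


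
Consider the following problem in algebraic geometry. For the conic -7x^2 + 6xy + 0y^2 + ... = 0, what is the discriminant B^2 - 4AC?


The discriminant of a conic Ax^2 + Bxy + Cy^2 + ... = 0 is B^2 - 4AC.
B^2 = 6^2 = 36
4AC = 4*(-7)*0 = 0
Discriminant = 36 + 0 = 36

36


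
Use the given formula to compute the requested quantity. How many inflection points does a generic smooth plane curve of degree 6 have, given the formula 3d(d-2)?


For a general smooth plane curve C of degree d, the inflection points are
the intersection of C with its Hessian curve, which has degree 3(d-2).
By Bezout, the total intersection number is d * 3(d-2) = 6 * 12 = 72.
For a general curve every flex is ordinary, so each contributes
multiplicity 1 to C·Hess(C), and the number of distinct inflection
points is 3d(d-2).
Inflection points = 3*6*(6-2) = 3*6*4 = 72

72


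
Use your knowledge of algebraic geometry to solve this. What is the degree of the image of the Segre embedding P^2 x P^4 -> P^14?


The degree of the Segre variety P^2 x P^4 is C(m+n, m).
= C(6, 2)
= 15

15


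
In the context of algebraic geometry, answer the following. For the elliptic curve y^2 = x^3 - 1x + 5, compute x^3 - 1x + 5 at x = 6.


Compute x^3 - 1x + 5 at x = 6:
x^3 = 6^3 = 216
(-1)*x = (-1)*6 = -6
Sum: 216 - 6 + 5 = 215

215


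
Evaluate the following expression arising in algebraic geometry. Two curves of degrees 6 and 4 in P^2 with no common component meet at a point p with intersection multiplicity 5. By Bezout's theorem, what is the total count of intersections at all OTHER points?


By Bezout's theorem, the total intersection number is d1 * d2.
Total = 6 * 4 = 24
Intersection multiplicity at p = 5
Remaining intersections = 24 - 5 = 19

19


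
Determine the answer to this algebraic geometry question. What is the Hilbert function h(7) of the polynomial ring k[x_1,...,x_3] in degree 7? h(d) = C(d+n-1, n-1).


The Hilbert function for the polynomial ring in 3 variables is:
h(d) = C(d+n-1, n-1)
h(7) = C(7+3-1, 3-1) = C(9, 2)
= 9! / (2! * 7!)
= 36

36


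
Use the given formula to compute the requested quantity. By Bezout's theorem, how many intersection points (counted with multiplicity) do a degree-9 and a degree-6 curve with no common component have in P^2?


Bezout's theorem states the intersection count equals the product of degrees.
Intersection count = 9 * 6 = 54

54


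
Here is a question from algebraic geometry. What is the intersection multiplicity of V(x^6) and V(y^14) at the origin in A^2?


The intersection multiplicity of V(x^a) and V(y^b) at the origin is:
I(O; V(x^6), V(y^14)) = dim_k(k[x,y]/(x^6, y^14))
A basis for k[x,y]/(x^6, y^14) is the set of monomials x^i * y^j
where 0 <= i < 6 and 0 <= j < 14.
The number of such monomials is 6 * 14 = 84

84


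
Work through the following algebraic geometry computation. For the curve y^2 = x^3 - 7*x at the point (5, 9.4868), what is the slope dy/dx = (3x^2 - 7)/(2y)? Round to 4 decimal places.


Using implicit differentiation of y^2 = x^3 - 7*x:
2y * dy/dx = 3x^2 - 7
dy/dx = (3x^2 - 7)/(2y)
Numerator: 3*5^2 - 7 = 68
Denominator: 2*9.4868 = 18.9736
dy/dx = 68/18.9736 = 3.5839

3.5839


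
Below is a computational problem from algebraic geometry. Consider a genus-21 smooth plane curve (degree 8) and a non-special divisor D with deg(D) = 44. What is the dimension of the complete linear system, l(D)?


First, compute the genus of a smooth plane curve of degree 8:
g = (d-1)(d-2)/2 = (8-1)(8-2)/2 = 21
For a non-special divisor D (i.e., h^1(D) = 0), Riemann-Roch gives:
l(D) = deg(D) - g + 1
Since deg(D) = 44 >= 2g - 1 = 41, D is non-special.
l(D) = 44 - 21 + 1 = 24

24


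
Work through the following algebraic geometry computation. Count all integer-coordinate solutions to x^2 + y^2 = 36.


Systematically check integer values of x where x^2 <= 36.
For each valid x, check if 36 - x^2 is a perfect square.
x=0: 36 - 0 = 36, sqrt = 6 (valid)
x=6: 36 - 36 = 0, sqrt = 0 (valid)
Total integer solutions found: 4

4


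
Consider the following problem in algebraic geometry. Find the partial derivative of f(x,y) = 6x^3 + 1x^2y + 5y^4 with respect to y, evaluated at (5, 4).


df/dy = 1*x^2 + 4*5*y^3
At (5,4): 1*5^2 + 4*5*4^3
= 25 + 1280
= 1305

1305


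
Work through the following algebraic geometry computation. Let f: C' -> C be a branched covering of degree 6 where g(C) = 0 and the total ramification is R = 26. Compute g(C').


Riemann-Hurwitz formula: 2g' - 2 = d(2g - 2) + R
Given: d = 6, g = 0, R = 26
2g' - 2 = 6*(2*0 - 2) + 26
2g' - 2 = 6*(-2) + 26
2g' - 2 = -12 + 26 = 14
2g' = 16
g' = 8

8


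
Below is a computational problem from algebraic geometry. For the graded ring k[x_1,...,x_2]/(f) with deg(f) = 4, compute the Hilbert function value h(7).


For R = k[x_1,...,x_n]/(f) with f homogeneous of degree e:
The Hilbert series is (1 - t^e)/(1 - t)^n.
So h(d) = C(d+n-1, n-1) - C(d-e+n-1, n-1) for d >= e.
With n=2, e=4, d=7:
C(7+2-1, 2-1) = C(8, 1) = 8
C(7-4+2-1, 2-1) = C(4, 1) = 4
h(7) = 8 - 4 = 4

4


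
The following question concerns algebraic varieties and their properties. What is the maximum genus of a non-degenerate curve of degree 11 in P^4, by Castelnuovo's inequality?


Castelnuovo's bound: write d - 1 = m(r-1) + epsilon with 0 <= epsilon < r-1.
d - 1 = 11 - 1 = 10
r - 1 = 4 - 1 = 3
10 = 3*3 + 1, so m = 3, epsilon = 1
pi(d, r) = m(m-1)(r-1)/2 + m*epsilon
= 3*2*3/2 + 3*1
= 18/2 + 3
= 9 + 3 = 12

12


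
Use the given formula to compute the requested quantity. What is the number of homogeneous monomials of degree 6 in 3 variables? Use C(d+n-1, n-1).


The number of degree-6 monomials in 3 variables is C(d+n-1, n-1).
= C(6+3-1, 3-1) = C(8, 2)
= 28

28


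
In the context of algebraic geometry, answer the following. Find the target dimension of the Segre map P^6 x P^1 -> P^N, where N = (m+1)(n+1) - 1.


The Segre embedding maps P^m x P^n into P^N via
all products of coordinates from each factor.
N = (m+1)(n+1) - 1
N = (6+1)(1+1) - 1
N = 7*2 - 1
N = 14 - 1 = 13

13


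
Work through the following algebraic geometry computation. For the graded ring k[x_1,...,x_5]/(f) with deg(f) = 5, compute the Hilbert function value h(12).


For R = k[x_1,...,x_n]/(f) with f homogeneous of degree e:
The Hilbert series is (1 - t^e)/(1 - t)^n.
So h(d) = C(d+n-1, n-1) - C(d-e+n-1, n-1) for d >= e.
With n=5, e=5, d=12:
C(12+5-1, 5-1) = C(16, 4) = 1820
C(12-5+5-1, 5-1) = C(11, 4) = 330
h(12) = 1820 - 330 = 1490

1490


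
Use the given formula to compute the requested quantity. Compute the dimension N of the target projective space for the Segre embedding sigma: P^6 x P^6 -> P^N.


The Segre embedding maps P^m x P^n into P^N via
all products of coordinates from each factor.
N = (m+1)(n+1) - 1
N = (6+1)(6+1) - 1
N = 7*7 - 1
N = 49 - 1 = 48

48


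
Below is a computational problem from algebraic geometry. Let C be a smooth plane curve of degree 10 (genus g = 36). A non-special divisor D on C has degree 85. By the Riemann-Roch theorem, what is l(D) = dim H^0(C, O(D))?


First, compute the genus of a smooth plane curve of degree 10:
g = (d-1)(d-2)/2 = (10-1)(10-2)/2 = 36
For a non-special divisor D (i.e., h^1(D) = 0), Riemann-Roch gives:
l(D) = deg(D) - g + 1
Since deg(D) = 85 >= 2g - 1 = 71, D is non-special.
l(D) = 85 - 36 + 1 = 50

50


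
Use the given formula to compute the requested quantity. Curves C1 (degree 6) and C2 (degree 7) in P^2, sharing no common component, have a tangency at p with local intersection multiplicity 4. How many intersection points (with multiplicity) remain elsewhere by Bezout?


By Bezout's theorem, the total intersection number is d1 * d2.
Total = 6 * 7 = 42
Intersection multiplicity at p = 4
Remaining intersections = 42 - 4 = 38

38


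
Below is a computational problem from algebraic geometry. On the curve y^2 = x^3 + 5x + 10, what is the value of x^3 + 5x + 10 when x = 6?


Compute x^3 + 5x + 10 at x = 6:
x^3 = 6^3 = 216
5*x = 5*6 = 30
Sum: 216 + 30 + 10 = 256

256


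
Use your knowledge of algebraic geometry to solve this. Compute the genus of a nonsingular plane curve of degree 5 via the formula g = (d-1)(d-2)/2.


Using the genus formula for smooth plane curves:
g = (d-1)(d-2)/2
g = (5-1)(5-2)/2
g = 4*3/2
g = 12/2 = 6

6


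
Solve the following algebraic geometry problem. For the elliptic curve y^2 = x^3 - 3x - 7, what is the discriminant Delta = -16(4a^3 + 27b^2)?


Compute each component:
4a^3 = 4*(-3)^3 = 4*(-27) = -108
27b^2 = 27*(-7)^2 = 27*49 = 1323
4a^3 + 27b^2 = -108 + 1323 = 1215
Delta = -16*1215 = -19440

-19440


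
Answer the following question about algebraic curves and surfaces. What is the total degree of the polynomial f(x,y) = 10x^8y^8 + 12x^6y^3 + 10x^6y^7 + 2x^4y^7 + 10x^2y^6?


Examine each term for its total degree (sum of exponents).
  Term '10x^8y^8' has total degree 8+8 = 16.
  Term '12x^6y^3' has total degree 6+3 = 9.
  Term '10x^6y^7' has total degree 6+7 = 13.
  Term '2x^4y^7' has total degree 4+7 = 11.
  Term '10x^2y^6' has total degree 2+6 = 8.
The maximum total degree among all terms is 16.

16


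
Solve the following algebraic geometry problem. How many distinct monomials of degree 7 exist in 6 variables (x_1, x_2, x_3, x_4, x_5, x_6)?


The number of degree-7 monomials in 6 variables is C(d+n-1, n-1).
= C(7+6-1, 6-1) = C(12, 5)
= 792

792


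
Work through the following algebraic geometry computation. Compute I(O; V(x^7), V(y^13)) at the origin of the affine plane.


The intersection multiplicity of V(x^a) and V(y^b) at the origin is:
I(O; V(x^7), V(y^13)) = dim_k(k[x,y]/(x^7, y^13))
A basis for k[x,y]/(x^7, y^13) is the set of monomials x^i * y^j
where 0 <= i < 7 and 0 <= j < 13.
The number of such monomials is 7 * 13 = 91

91


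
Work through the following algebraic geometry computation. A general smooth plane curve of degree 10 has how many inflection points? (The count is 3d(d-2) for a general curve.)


For a general smooth plane curve C of degree d, the inflection points are
the intersection of C with its Hessian curve, which has degree 3(d-2).
By Bezout, the total intersection number is d * 3(d-2) = 10 * 24 = 240.
For a general curve every flex is ordinary, so each contributes
multiplicity 1 to C·Hess(C), and the number of distinct inflection
points is 3d(d-2).
Inflection points = 3*10*(10-2) = 3*10*8 = 240

240


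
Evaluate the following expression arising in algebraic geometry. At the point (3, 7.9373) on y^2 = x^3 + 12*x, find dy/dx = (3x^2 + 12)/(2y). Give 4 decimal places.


Using implicit differentiation of y^2 = x^3 + 12*x:
2y * dy/dx = 3x^2 + 12
dy/dx = (3x^2 + 12)/(2y)
Numerator: 3*3^2 + 12 = 39
Denominator: 2*7.9373 = 15.8746
dy/dx = 39/15.8746 = 2.4568

2.4568


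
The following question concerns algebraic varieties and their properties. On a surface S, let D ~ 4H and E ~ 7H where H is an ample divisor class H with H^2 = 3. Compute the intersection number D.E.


Using bilinearity of the intersection pairing on a surface S:
(aH).(bH) = ab * (H.H)
We have H^2 = 3.
D.E = (4H).(7H) = 4*7*3
= 28*3
= 84

84


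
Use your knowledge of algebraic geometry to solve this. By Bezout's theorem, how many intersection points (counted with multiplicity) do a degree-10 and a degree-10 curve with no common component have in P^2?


Bezout's theorem states the intersection count equals the product of degrees.
Intersection count = 10 * 10 = 100

100


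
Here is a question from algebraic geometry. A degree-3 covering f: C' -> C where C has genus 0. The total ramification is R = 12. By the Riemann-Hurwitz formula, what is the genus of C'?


Riemann-Hurwitz formula: 2g' - 2 = d(2g - 2) + R
Given: d = 3, g = 0, R = 12
2g' - 2 = 3*(2*0 - 2) + 12
2g' - 2 = 3*(-2) + 12
2g' - 2 = -6 + 12 = 6
2g' = 8
g' = 4

4


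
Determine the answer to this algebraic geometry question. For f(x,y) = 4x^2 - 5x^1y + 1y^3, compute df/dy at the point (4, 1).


df/dy = (-5)*x^1 + 3*1*y^2
At (4,1): (-5)*4^1 + 3*1*1^2
= -20 + 3
= -17

-17


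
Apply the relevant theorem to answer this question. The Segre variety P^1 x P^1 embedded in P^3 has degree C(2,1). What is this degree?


The degree of the Segre variety P^1 x P^1 is C(m+n, m).
= C(2, 1)
= 2

2


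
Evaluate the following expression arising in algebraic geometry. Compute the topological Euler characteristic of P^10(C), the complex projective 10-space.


The complex projective space P^10 has one cell in each even real dimension 0, 2, ..., 20.
The cohomology groups are H^{2k}(P^10) = Z for k = 0,...,10, and 0 otherwise.
Euler characteristic = sum of Betti numbers = 1 per even-dimensional cohomology group.
chi(P^10) = 10 + 1 = 11

11


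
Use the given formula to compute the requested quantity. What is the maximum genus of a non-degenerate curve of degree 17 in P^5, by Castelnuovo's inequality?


Castelnuovo's bound: write d - 1 = m(r-1) + epsilon with 0 <= epsilon < r-1.
d - 1 = 17 - 1 = 16
r - 1 = 5 - 1 = 4
16 = 4*4 + 0, so m = 4, epsilon = 0
pi(d, r) = m(m-1)(r-1)/2 + m*epsilon
= 4*3*4/2 + 4*0
= 48/2 + 0
= 24 + 0 = 24

24


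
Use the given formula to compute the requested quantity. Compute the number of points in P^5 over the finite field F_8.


P^5(F_8) has (q^(n+1) - 1)/(q - 1) points.
= 8^5 + 8^4 + 8^3 + 8^2 + 8^1 + 8^0
= 32768 + 4096 + 512 + 64 + 8 + 1
= 37449

37449


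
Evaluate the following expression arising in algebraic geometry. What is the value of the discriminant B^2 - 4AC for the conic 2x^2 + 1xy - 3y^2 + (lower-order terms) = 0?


The discriminant of a conic Ax^2 + Bxy + Cy^2 + ... = 0 is B^2 - 4AC.
B^2 = 1^2 = 1
4AC = 4*2*(-3) = -24
Discriminant = 1 + 24 = 25

25


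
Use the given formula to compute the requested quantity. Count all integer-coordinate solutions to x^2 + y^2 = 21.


Systematically check integer values of x where x^2 <= 21.
For each valid x, check if 21 - x^2 is a perfect square.
Total integer solutions found: 0

0


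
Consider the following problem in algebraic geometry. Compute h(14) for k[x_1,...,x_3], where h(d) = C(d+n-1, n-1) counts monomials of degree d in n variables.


The Hilbert function for the polynomial ring in 3 variables is:
h(d) = C(d+n-1, n-1)
h(14) = C(14+3-1, 3-1) = C(16, 2)
= 16! / (2! * 14!)
= 120

120


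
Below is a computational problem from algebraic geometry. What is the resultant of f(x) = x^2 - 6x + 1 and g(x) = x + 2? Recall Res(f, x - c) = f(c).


For Res(f, x - c), we evaluate f at x = c.
f(-2) = (-2)^2 - 6*(-2) + 1
= 4 + 12 + 1
= 16 + 1 = 17
Res(f, g) = 17

17


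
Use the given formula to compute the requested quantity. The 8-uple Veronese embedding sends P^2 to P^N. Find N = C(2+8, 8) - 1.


The Veronese embedding v_d: P^n -> P^N maps each point to all
degree-d monomials in n+1 homogeneous coordinates.
N = C(n+d, d) - 1
N = C(2+8, 8) - 1
N = C(10, 8) - 1
C(10, 8) = 45
N = 45 - 1 = 44

44


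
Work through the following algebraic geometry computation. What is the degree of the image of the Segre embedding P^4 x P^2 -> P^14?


The degree of the Segre variety P^4 x P^2 is C(m+n, m).
= C(6, 4)
= 15

15


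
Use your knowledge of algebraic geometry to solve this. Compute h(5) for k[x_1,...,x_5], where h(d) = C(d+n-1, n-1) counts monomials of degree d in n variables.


The Hilbert function for the polynomial ring in 5 variables is:
h(d) = C(d+n-1, n-1)
h(5) = C(5+5-1, 5-1) = C(9, 4)
= 9! / (4! * 5!)
= 126

126


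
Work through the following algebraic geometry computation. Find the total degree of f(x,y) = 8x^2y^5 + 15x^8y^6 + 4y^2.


Examine each term for its total degree (sum of exponents).
  Term '8x^2y^5' has total degree 2+5 = 7.
  Term '15x^8y^6' has total degree 8+6 = 14.
  Term '4y^2' has total degree 0+2 = 2.
The maximum total degree among all terms is 14.

14


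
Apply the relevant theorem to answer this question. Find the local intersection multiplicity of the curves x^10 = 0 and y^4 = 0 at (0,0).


The intersection multiplicity of V(x^a) and V(y^b) at the origin is:
I(O; V(x^10), V(y^4)) = dim_k(k[x,y]/(x^10, y^4))
A basis for k[x,y]/(x^10, y^4) is the set of monomials x^i * y^j
where 0 <= i < 10 and 0 <= j < 4.
The number of such monomials is 10 * 4 = 40

40


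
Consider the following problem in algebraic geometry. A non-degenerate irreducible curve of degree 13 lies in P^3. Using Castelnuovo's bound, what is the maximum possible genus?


Castelnuovo's bound: write d - 1 = m(r-1) + epsilon with 0 <= epsilon < r-1.
d - 1 = 13 - 1 = 12
r - 1 = 3 - 1 = 2
12 = 6*2 + 0, so m = 6, epsilon = 0
pi(d, r) = m(m-1)(r-1)/2 + m*epsilon
= 6*5*2/2 + 6*0
= 60/2 + 0
= 30 + 0 = 30

30


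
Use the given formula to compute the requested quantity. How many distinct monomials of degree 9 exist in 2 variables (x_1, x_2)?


The number of degree-9 monomials in 2 variables is C(d+n-1, n-1).
= C(9+2-1, 2-1) = C(10, 1)
= 10

10


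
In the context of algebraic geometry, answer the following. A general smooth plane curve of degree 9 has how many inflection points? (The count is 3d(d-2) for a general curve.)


For a general smooth plane curve C of degree d, the inflection points are
the intersection of C with its Hessian curve, which has degree 3(d-2).
By Bezout, the total intersection number is d * 3(d-2) = 9 * 21 = 189.
For a general curve every flex is ordinary, so each contributes
multiplicity 1 to C·Hess(C), and the number of distinct inflection
points is 3d(d-2).
Inflection points = 3*9*(9-2) = 3*9*7 = 189

189


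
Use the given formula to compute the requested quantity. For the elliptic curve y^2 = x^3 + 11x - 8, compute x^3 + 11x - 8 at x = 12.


Compute x^3 + 11x - 8 at x = 12:
x^3 = 12^3 = 1728
11*x = 11*12 = 132
Sum: 1728 + 132 - 8 = 1852

1852


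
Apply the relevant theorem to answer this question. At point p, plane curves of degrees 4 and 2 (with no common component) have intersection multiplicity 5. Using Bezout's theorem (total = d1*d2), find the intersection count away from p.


By Bezout's theorem, the total intersection number is d1 * d2.
Total = 4 * 2 = 8
Intersection multiplicity at p = 5
Remaining intersections = 8 - 5 = 3

3


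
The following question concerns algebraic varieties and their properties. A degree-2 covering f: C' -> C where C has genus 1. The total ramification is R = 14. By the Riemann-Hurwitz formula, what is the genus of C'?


Riemann-Hurwitz formula: 2g' - 2 = d(2g - 2) + R
Given: d = 2, g = 1, R = 14
2g' - 2 = 2*(2*1 - 2) + 14
2g' - 2 = 2*0 + 14
2g' - 2 = 0 + 14 = 14
2g' = 16
g' = 8

8


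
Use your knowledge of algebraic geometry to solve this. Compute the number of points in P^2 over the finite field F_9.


P^2(F_9) has (q^(n+1) - 1)/(q - 1) points.
= 9^2 + 9^1 + 9^0
= 81 + 9 + 1
= 91

91


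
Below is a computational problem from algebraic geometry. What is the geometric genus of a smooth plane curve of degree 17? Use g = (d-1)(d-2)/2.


Using the genus formula for smooth plane curves:
g = (d-1)(d-2)/2
g = (17-1)(17-2)/2
g = 16*15/2
g = 240/2 = 120

120


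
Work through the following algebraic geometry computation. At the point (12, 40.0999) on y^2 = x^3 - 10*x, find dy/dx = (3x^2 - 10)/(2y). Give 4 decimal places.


Using implicit differentiation of y^2 = x^3 - 10*x:
2y * dy/dx = 3x^2 - 10
dy/dx = (3x^2 - 10)/(2y)
Numerator: 3*12^2 - 10 = 422
Denominator: 2*40.0999 = 80.1998
dy/dx = 422/80.1998 = 5.2619

5.2619


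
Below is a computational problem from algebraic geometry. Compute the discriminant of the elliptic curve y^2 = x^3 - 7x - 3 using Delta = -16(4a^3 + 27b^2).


Compute each component:
4a^3 = 4*(-7)^3 = 4*(-343) = -1372
27b^2 = 27*(-3)^2 = 27*9 = 243
4a^3 + 27b^2 = -1372 + 243 = -1129
Delta = -16*(-1129) = 18064

18064


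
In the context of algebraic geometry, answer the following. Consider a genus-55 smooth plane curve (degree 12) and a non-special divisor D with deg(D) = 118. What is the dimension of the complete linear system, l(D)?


First, compute the genus of a smooth plane curve of degree 12:
g = (d-1)(d-2)/2 = (12-1)(12-2)/2 = 55
For a non-special divisor D (i.e., h^1(D) = 0), Riemann-Roch gives:
l(D) = deg(D) - g + 1
Since deg(D) = 118 >= 2g - 1 = 109, D is non-special.
l(D) = 118 - 55 + 1 = 64

64


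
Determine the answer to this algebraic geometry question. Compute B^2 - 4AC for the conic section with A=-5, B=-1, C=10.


The discriminant of a conic Ax^2 + Bxy + Cy^2 + ... = 0 is B^2 - 4AC.
B^2 = (-1)^2 = 1
4AC = 4*(-5)*10 = -200
Discriminant = 1 + 200 = 201

201


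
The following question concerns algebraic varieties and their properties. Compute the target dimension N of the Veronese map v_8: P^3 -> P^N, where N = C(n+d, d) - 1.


The Veronese embedding v_d: P^n -> P^N maps each point to all
degree-d monomials in n+1 homogeneous coordinates.
N = C(n+d, d) - 1
N = C(3+8, 8) - 1
N = C(11, 8) - 1
C(11, 8) = 165
N = 165 - 1 = 164

164


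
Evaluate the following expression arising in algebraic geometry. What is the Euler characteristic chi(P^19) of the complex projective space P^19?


The complex projective space P^19 has one cell in each even real dimension 0, 2, ..., 38.
The cohomology groups are H^{2k}(P^19) = Z for k = 0,...,19, and 0 otherwise.
Euler characteristic = sum of Betti numbers = 1 per even-dimensional cohomology group.
chi(P^19) = 19 + 1 = 20

20


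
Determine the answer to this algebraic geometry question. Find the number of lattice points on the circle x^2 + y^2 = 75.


Systematically check integer values of x where x^2 <= 75.
For each valid x, check if 75 - x^2 is a perfect square.
Total integer solutions found: 0

0


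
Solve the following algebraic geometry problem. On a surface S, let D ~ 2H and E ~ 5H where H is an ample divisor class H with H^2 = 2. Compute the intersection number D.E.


Using bilinearity of the intersection pairing on a surface S:
(aH).(bH) = ab * (H.H)
We have H^2 = 2.
D.E = (2H).(5H) = 2*5*2
= 10*2
= 20

20


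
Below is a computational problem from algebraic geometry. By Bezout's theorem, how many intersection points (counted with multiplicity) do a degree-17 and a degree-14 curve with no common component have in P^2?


Bezout's theorem states the intersection count equals the product of degrees.
Intersection count = 17 * 14 = 238

238


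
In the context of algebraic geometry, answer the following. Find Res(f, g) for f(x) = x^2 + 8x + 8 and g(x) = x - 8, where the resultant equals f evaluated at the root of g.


For Res(f, x - c), we evaluate f at x = c.
f(8) = 8^2 + 8*8 + 8
= 64 + 64 + 8
= 128 + 8 = 136
Res(f, g) = 136

136


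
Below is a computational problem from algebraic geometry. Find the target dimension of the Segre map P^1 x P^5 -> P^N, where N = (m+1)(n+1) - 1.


The Segre embedding maps P^m x P^n into P^N via
all products of coordinates from each factor.
N = (m+1)(n+1) - 1
N = (1+1)(5+1) - 1
N = 2*6 - 1
N = 12 - 1 = 11

11


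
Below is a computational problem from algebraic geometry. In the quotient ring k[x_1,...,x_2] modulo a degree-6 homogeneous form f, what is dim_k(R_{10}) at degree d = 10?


For R = k[x_1,...,x_n]/(f) with f homogeneous of degree e:
The Hilbert series is (1 - t^e)/(1 - t)^n.
So h(d) = C(d+n-1, n-1) - C(d-e+n-1, n-1) for d >= e.
With n=2, e=6, d=10:
C(10+2-1, 2-1) = C(11, 1) = 11
C(10-6+2-1, 2-1) = C(5, 1) = 5
h(10) = 11 - 5 = 6

6


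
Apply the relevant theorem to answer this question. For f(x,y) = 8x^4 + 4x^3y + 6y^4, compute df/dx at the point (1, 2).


df/dx = 4*8*x^3 + 3*4*x^2*y
At (1,2): 4*8*1^3 + 3*4*1^2*2
= 32 + 24
= 56

56


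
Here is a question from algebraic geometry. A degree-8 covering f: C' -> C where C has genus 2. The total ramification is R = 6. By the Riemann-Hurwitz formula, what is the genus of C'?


Riemann-Hurwitz formula: 2g' - 2 = d(2g - 2) + R
Given: d = 8, g = 2, R = 6
2g' - 2 = 8*(2*2 - 2) + 6
2g' - 2 = 8*2 + 6
2g' - 2 = 16 + 6 = 22
2g' = 24
g' = 12

12


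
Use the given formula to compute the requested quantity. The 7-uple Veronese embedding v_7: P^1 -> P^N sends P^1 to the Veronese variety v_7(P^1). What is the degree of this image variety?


The Veronese variety v_7(P^1) has degree d^r.
d^r = 7^1 = 7

7


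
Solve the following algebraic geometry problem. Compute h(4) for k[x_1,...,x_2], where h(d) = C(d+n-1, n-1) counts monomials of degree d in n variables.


The Hilbert function for the polynomial ring in 2 variables is:
h(d) = C(d+n-1, n-1)
h(4) = C(4+2-1, 2-1) = C(5, 1)
= 5! / (1! * 4!)
= 5

5


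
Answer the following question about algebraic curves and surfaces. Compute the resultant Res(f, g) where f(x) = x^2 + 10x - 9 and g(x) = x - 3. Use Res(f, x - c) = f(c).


For Res(f, x - c), we evaluate f at x = c.
f(3) = 3^2 + 10*3 - 9
= 9 + 30 - 9
= 39 - 9 = 30
Res(f, g) = 30

30


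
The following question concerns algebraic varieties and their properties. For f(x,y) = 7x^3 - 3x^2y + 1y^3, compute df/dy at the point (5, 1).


df/dy = (-3)*x^2 + 3*1*y^2
At (5,1): (-3)*5^2 + 3*1*1^2
= -75 + 3
= -72

-72


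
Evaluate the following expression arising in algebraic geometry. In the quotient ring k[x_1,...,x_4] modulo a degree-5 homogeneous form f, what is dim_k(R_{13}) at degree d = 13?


For R = k[x_1,...,x_n]/(f) with f homogeneous of degree e:
The Hilbert series is (1 - t^e)/(1 - t)^n.
So h(d) = C(d+n-1, n-1) - C(d-e+n-1, n-1) for d >= e.
With n=4, e=5, d=13:
C(13+4-1, 4-1) = C(16, 3) = 560
C(13-5+4-1, 4-1) = C(11, 3) = 165
h(13) = 560 - 165 = 395

395


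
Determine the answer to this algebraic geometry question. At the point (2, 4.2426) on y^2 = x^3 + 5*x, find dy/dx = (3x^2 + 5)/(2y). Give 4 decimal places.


Using implicit differentiation of y^2 = x^3 + 5*x:
2y * dy/dx = 3x^2 + 5
dy/dx = (3x^2 + 5)/(2y)
Numerator: 3*2^2 + 5 = 17
Denominator: 2*4.2426 = 8.4852
dy/dx = 17/8.4852 = 2.0035

2.0035


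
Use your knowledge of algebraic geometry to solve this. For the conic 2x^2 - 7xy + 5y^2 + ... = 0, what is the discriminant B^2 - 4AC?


The discriminant of a conic Ax^2 + Bxy + Cy^2 + ... = 0 is B^2 - 4AC.
B^2 = (-7)^2 = 49
4AC = 4*2*5 = 40
Discriminant = 49 - 40 = 9

9


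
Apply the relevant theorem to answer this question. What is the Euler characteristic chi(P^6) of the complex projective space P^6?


The complex projective space P^6 has one cell in each even real dimension 0, 2, ..., 12.
The cohomology groups are H^{2k}(P^6) = Z for k = 0,...,6, and 0 otherwise.
Euler characteristic = sum of Betti numbers = 1 per even-dimensional cohomology group.
chi(P^6) = 6 + 1 = 7

7


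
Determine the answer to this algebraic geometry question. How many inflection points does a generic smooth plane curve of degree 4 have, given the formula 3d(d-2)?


For a general smooth plane curve C of degree d, the inflection points are
the intersection of C with its Hessian curve, which has degree 3(d-2).
By Bezout, the total intersection number is d * 3(d-2) = 4 * 6 = 24.
For a general curve every flex is ordinary, so each contributes
multiplicity 1 to C·Hess(C), and the number of distinct inflection
points is 3d(d-2).
Inflection points = 3*4*(4-2) = 3*4*2 = 24

24


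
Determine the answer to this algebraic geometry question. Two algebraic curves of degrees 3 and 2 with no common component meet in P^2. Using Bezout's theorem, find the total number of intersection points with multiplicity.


Bezout's theorem states the intersection count equals the product of degrees.
Intersection count = 3 * 2 = 6

6


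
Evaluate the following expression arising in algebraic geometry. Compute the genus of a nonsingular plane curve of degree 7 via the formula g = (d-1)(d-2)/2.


Using the genus formula for smooth plane curves:
g = (d-1)(d-2)/2
g = (7-1)(7-2)/2
g = 6*5/2
g = 30/2 = 15

15


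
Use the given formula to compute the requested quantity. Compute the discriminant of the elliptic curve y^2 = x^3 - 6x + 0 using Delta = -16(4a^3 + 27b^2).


Compute each component:
4a^3 = 4*(-6)^3 = 4*(-216) = -864
27b^2 = 27*0^2 = 27*0 = 0
4a^3 + 27b^2 = -864 + 0 = -864
Delta = -16*(-864) = 13824

13824


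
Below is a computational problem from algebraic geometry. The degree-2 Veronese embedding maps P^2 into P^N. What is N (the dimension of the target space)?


The Veronese embedding v_d: P^n -> P^N maps each point to all
degree-d monomials in n+1 homogeneous coordinates.
N = C(n+d, d) - 1
N = C(2+2, 2) - 1
N = C(4, 2) - 1
C(4, 2) = 6
N = 6 - 1 = 5

5


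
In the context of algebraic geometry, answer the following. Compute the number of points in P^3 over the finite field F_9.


P^3(F_9) has (q^(n+1) - 1)/(q - 1) points.
= 9^3 + 9^2 + 9^1 + 9^0
= 729 + 81 + 9 + 1
= 820

820


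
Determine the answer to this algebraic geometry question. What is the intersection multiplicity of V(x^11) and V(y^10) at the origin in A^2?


The intersection multiplicity of V(x^a) and V(y^b) at the origin is:
I(O; V(x^11), V(y^10)) = dim_k(k[x,y]/(x^11, y^10))
A basis for k[x,y]/(x^11, y^10) is the set of monomials x^i * y^j
where 0 <= i < 11 and 0 <= j < 10.
The number of such monomials is 11 * 10 = 110

110


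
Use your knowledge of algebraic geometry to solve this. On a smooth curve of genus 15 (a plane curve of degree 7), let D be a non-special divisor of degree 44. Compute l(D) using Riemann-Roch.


First, compute the genus of a smooth plane curve of degree 7:
g = (d-1)(d-2)/2 = (7-1)(7-2)/2 = 15
For a non-special divisor D (i.e., h^1(D) = 0), Riemann-Roch gives:
l(D) = deg(D) - g + 1
Since deg(D) = 44 >= 2g - 1 = 29, D is non-special.
l(D) = 44 - 15 + 1 = 30

30


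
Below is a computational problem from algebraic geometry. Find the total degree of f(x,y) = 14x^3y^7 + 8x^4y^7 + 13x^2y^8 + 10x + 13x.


Examine each term for its total degree (sum of exponents).
  Term '14x^3y^7' has total degree 3+7 = 10.
  Term '8x^4y^7' has total degree 4+7 = 11.
  Term '13x^2y^8' has total degree 2+8 = 10.
  Term '10x' has total degree 1+0 = 1.
  Term '13x' has total degree 1+0 = 1.
The maximum total degree among all terms is 11.

11


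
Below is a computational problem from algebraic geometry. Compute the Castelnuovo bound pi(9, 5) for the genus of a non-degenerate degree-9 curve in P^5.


Castelnuovo's bound: write d - 1 = m(r-1) + epsilon with 0 <= epsilon < r-1.
d - 1 = 9 - 1 = 8
r - 1 = 5 - 1 = 4
8 = 2*4 + 0, so m = 2, epsilon = 0
pi(d, r) = m(m-1)(r-1)/2 + m*epsilon
= 2*1*4/2 + 2*0
= 8/2 + 0
= 4 + 0 = 4

4


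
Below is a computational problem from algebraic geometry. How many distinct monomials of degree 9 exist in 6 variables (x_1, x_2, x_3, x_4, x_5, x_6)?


The number of degree-9 monomials in 6 variables is C(d+n-1, n-1).
= C(9+6-1, 6-1) = C(14, 5)
= 2002

2002


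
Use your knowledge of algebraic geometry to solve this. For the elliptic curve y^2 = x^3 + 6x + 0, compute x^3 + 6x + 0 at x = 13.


Compute x^3 + 6x + 0 at x = 13:
x^3 = 13^3 = 2197
6*x = 6*13 = 78
Sum: 2197 + 78 + 0 = 2275

2275


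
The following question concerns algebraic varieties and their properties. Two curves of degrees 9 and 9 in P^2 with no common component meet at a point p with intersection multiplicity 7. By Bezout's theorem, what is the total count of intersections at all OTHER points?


By Bezout's theorem, the total intersection number is d1 * d2.
Total = 9 * 9 = 81
Intersection multiplicity at p = 7
Remaining intersections = 81 - 7 = 74

74


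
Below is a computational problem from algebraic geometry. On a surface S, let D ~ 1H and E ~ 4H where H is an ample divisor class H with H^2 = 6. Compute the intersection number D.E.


Using bilinearity of the intersection pairing on a surface S:
(aH).(bH) = ab * (H.H)
We have H^2 = 6.
D.E = (1H).(4H) = 1*4*6
= 4*6
= 24

24


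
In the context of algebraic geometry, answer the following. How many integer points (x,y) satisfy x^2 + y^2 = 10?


Systematically check integer values of x where x^2 <= 10.
For each valid x, check if 10 - x^2 is a perfect square.
x=1: 10 - 1 = 9, sqrt = 3 (valid)
x=3: 10 - 9 = 1, sqrt = 1 (valid)
Total integer solutions found: 8

8


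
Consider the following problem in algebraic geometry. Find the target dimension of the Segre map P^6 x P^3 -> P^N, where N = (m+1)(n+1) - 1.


The Segre embedding maps P^m x P^n into P^N via
all products of coordinates from each factor.
N = (m+1)(n+1) - 1
N = (6+1)(3+1) - 1
N = 7*4 - 1
N = 28 - 1 = 27

27


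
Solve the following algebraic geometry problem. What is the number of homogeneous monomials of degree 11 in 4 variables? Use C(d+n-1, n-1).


The number of degree-11 monomials in 4 variables is C(d+n-1, n-1).
= C(11+4-1, 4-1) = C(14, 3)
= 364

364
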